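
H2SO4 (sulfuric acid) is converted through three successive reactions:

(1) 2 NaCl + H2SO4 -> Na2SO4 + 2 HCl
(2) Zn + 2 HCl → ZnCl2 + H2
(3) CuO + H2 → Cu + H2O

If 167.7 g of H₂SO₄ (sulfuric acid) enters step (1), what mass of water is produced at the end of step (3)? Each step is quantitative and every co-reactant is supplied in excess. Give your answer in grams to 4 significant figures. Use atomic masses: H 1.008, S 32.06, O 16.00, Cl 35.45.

30.81 g

M(H2SO4) = 2(1.008) + 32.06 + 4(16.00) = 98.076 g/mol.
M(H2O) = 2(1.008) + 16.00 = 18.016 g/mol.
n(H2SO4) = 167.7 / 98.076 = 1.7099 mol.
Reaction (1): H2SO4→HCl ratio 1:2 ⇒ n(HCl) = 3.4198 mol.
Reaction (2): HCl→H2 ratio 2:1 ⇒ n(H2) = 1.7099 mol.
Reaction (3): H2→H2O ratio 1:1 ⇒ n(H2O) = 1.7099 mol.
Mass of H2O = 1.7099 × 18.016 = 30.806 g.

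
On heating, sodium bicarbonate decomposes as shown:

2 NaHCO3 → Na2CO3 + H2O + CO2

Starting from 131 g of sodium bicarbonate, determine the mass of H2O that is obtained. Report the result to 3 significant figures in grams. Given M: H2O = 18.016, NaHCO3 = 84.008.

n(NaHCO3) = 131.0 g / 84.008 g/mol = 1.559 mol.
From the equation the NaHCO3:H2O mole ratio is 2:1, so n(H2O) = 1.559 × 1/2 = 0.7797 mol.
Mass of H2O = 0.7797 mol × 18.016 g/mol = 14.05 g.

14.0 g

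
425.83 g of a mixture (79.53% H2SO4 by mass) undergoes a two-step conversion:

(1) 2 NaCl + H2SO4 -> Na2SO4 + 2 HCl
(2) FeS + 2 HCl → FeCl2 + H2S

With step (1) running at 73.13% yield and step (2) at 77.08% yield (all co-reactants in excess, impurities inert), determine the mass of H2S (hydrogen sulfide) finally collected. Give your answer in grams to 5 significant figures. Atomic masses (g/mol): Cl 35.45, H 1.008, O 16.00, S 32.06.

66.327 g

Pure H2SO4 = 425.83 × 0.7953 = 338.663 g.
M(H2SO4) = 2(1.008) + 32.06 + 4(16.00) = 98.076 g/mol.
M(H2S) = 2(1.008) + 32.06 = 34.076 g/mol.
n(H2SO4) = 338.663 / 98.076 = 3.45306 mol.
Step 1 (H2SO4:HCl = 1:2): theoretical n(HCl) = 6.90613 mol; at 73.13% yield, n(HCl) = 5.05045 mol.
Step 2 (HCl:H2S = 2:1): theoretical n(H2S) = 2.52522 mol, so theoretical mass = 2.52522 × 34.076 = 86.0496 g.
At 77.08% yield, actual mass of H2S = 86.0496 × 0.7708 = 66.3270 g.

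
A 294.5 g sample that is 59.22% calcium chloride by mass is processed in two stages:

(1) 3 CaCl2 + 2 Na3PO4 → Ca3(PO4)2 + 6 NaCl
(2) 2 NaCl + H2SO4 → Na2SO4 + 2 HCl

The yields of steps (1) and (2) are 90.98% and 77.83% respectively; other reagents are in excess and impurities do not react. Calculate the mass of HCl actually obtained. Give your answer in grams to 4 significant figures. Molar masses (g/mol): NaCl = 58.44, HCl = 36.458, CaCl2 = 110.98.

Pure CaCl2 = 294.5 × 0.5922 = 174.40 g.
n(CaCl2) = 174.40 / 110.98 = 1.5715 mol.
Step 1 (CaCl2:NaCl = 3:6): theoretical n(NaCl) = 3.1430 mol; at 90.98% yield, n(NaCl) = 2.8595 mol.
Step 2 (NaCl:HCl = 2:2): theoretical n(HCl) = 2.8595 mol, so theoretical mass = 2.8595 × 36.458 = 104.25 g.
At 77.83% yield, actual mass of HCl = 104.25 × 0.7783 = 81.138 g.

81.14 g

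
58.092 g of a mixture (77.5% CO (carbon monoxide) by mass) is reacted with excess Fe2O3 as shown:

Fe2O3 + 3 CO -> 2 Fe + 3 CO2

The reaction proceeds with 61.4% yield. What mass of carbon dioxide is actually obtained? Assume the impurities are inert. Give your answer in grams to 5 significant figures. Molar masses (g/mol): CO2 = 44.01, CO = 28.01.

43.433 g

Pure CO available = 58.092 g × 0.775 = 45.0213 g.
n(CO) = 45.0213 g / 28.01 g/mol = 1.60733 mol.
From the equation the CO:CO2 mole ratio is 3:3, so n(CO2) = 1.60733 × 3/3 = 1.60733 mol.
Mass of CO2 = 1.60733 mol × 44.01 g/mol = 70.7386 g.
Actual mass collected = 70.7386 g × 0.614 = 43.4335 g.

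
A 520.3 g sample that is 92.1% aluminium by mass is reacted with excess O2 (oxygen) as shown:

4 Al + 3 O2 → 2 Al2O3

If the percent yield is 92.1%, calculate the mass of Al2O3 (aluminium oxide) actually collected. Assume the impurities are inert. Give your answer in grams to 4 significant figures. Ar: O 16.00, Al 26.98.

Pure Al available = 520.3 g × 0.921 = 479.20 g.
M(Al) = 26.98 g/mol.
M(Al2O3) = 2(26.98) + 3(16.00) = 101.96 g/mol.
n(Al) = 479.20 g / 26.98 g/mol = 17.761 mol.
From the equation the Al:Al2O3 mole ratio is 4:2, so n(Al2O3) = 17.761 × 2/4 = 8.8806 mol.
Mass of Al2O3 = 8.8806 mol × 101.96 g/mol = 905.46 g.
Actual mass collected = 905.46 g × 0.921 = 833.93 g.

833.9 g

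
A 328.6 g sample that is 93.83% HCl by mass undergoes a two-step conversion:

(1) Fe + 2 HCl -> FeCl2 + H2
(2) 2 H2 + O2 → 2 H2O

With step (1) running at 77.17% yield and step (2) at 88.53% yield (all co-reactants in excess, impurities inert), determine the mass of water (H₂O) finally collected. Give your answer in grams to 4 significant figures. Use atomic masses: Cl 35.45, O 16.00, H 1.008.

Pure HCl = 328.6 × 0.9383 = 308.33 g.
M(HCl) = 1.008 + 35.45 = 36.458 g/mol.
M(H2O) = 2(1.008) + 16.00 = 18.016 g/mol.
n(HCl) = 308.33 / 36.458 = 8.4570 mol.
Step 1 (HCl:H2 = 2:1): theoretical n(H2) = 4.2285 mol; at 77.17% yield, n(H2) = 3.2631 mol.
Step 2 (H2:H2O = 2:2): theoretical n(H2O) = 3.2631 mol, so theoretical mass = 3.2631 × 18.016 = 58.789 g.
At 88.53% yield, actual mass of H2O = 58.789 × 0.8853 = 52.046 g.

52.05 g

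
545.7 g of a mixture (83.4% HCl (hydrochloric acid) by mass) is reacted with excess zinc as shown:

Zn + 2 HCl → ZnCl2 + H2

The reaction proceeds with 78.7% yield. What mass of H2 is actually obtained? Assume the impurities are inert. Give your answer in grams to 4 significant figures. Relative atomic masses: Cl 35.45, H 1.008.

9.903 g

Pure HCl available = 545.7 g × 0.834 = 455.11 g.
M(HCl) = 1.008 + 35.45 = 36.458 g/mol.
M(H2) = 2(1.008) = 2.016 g/mol.
n(HCl) = 455.11 g / 36.458 g/mol = 12.483 mol.
From the equation the HCl:H2 mole ratio is 2:1, so n(H2) = 12.483 × 1/2 = 6.2416 mol.
Mass of H2 = 6.2416 mol × 2.016 g/mol = 12.583 g.
Actual mass collected = 12.583 g × 0.787 = 9.9029 g.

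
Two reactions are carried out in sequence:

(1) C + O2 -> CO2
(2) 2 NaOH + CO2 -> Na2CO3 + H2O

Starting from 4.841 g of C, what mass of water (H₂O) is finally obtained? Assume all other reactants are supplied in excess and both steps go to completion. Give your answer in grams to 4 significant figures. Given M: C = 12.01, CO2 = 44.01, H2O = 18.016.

7.262 g

n(C) = 4.8410 / 12.01 = 0.40308 mol.
Step 1 gives a 1:1 ratio of C to CO2, so n(CO2) = 0.40308 mol.
In step 2 the CO2:H2O ratio is 1:1, so n(H2O) = 0.40308 mol.
Mass of H2O = 0.40308 × 18.016 = 7.2619 g.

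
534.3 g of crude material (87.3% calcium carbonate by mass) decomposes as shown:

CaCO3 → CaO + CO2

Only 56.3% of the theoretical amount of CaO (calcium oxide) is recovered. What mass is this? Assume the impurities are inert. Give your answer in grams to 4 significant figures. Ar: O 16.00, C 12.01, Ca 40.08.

147.1 g

Pure CaCO3 available = 534.3 g × 0.873 = 466.44 g.
M(CaCO3) = 40.08 + 12.01 + 3(16.00) = 100.09 g/mol.
M(CaO) = 40.08 + 16.00 = 56.08 g/mol.
n(CaCO3) = 466.44 g / 100.09 g/mol = 4.6602 mol.
From the equation the CaCO3:CaO mole ratio is 1:1, so n(CaO) = 4.6602 × 1/1 = 4.6602 mol.
Mass of CaO = 4.6602 mol × 56.08 g/mol = 261.35 g.
Actual mass collected = 261.35 g × 0.563 = 147.14 g.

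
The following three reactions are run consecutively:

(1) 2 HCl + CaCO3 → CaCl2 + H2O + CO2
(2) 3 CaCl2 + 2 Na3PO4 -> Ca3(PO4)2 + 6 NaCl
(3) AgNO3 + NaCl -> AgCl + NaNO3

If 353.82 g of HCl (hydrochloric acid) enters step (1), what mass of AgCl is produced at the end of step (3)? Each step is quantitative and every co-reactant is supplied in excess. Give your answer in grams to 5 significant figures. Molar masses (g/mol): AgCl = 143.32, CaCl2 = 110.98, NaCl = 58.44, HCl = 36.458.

n(HCl) = 353.82 / 36.458 = 9.70487 mol.
Reaction (1): HCl→CaCl2 ratio 2:1 ⇒ n(CaCl2) = 4.85243 mol.
Reaction (2): CaCl2→NaCl ratio 3:6 ⇒ n(NaCl) = 9.70487 mol.
Reaction (3): NaCl→AgCl ratio 1:1 ⇒ n(AgCl) = 9.70487 mol.
Mass of AgCl = 9.70487 × 143.32 = 1390.90 g.

1390.9 g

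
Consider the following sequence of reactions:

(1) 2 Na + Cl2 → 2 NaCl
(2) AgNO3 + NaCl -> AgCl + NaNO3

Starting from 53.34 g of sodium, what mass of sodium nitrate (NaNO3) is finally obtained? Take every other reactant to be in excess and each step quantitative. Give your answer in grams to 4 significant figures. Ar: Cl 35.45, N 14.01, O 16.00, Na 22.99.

197.2 g

M(Na) = 22.99 g/mol.
M(NaNO3) = 22.99 + 14.01 + 3(16.00) = 85.00 g/mol.
n(Na) = 53.340 / 22.99 = 2.3201 mol.
Step 1 gives a 2:2 ratio of Na to NaCl, so n(NaCl) = 2.3201 mol.
In step 2 the NaCl:NaNO3 ratio is 1:1, so n(NaNO3) = 2.3201 mol.
Mass of NaNO3 = 2.3201 × 85.00 = 197.21 g.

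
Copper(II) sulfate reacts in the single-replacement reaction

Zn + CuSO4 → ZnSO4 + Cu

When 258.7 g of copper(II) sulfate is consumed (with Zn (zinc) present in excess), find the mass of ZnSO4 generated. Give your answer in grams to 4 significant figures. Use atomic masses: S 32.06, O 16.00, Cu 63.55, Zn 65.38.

M(CuSO4) = 63.55 + 32.06 + 4(16.00) = 159.61 g/mol.
M(ZnSO4) = 65.38 + 32.06 + 4(16.00) = 161.44 g/mol.
n(CuSO4) = 258.70 g / 159.61 g/mol = 1.6208 mol.
From the equation the CuSO4:ZnSO4 mole ratio is 1:1, so n(ZnSO4) = 1.6208 × 1/1 = 1.6208 mol.
Mass of ZnSO4 = 1.6208 mol × 161.44 g/mol = 261.67 g.

261.7 g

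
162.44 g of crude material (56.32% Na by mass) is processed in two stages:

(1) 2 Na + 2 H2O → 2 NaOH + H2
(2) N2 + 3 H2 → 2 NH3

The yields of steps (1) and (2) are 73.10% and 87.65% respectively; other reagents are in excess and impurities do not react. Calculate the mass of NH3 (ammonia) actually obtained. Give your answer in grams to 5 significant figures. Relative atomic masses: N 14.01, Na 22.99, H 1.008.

Pure Na = 162.44 × 0.5632 = 91.4862 g.
M(Na) = 22.99 g/mol.
M(NH3) = 14.01 + 3(1.008) = 17.034 g/mol.
n(Na) = 91.4862 / 22.99 = 3.97939 mol.
Step 1 (Na:H2 = 2:1): theoretical n(H2) = 1.98970 mol; at 73.10% yield, n(H2) = 1.45447 mol.
Step 2 (H2:NH3 = 3:2): theoretical n(NH3) = 0.969645 mol, so theoretical mass = 0.969645 × 17.034 = 16.5169 g.
At 87.65% yield, actual mass of NH3 = 16.5169 × 0.8765 = 14.4771 g.

14.477 g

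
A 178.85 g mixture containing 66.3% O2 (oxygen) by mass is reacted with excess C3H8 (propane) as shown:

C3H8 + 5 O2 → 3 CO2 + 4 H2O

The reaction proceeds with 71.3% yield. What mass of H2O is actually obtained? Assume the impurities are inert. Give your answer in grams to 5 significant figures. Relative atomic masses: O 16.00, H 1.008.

38.079 g

Pure O2 available = 178.85 g × 0.663 = 118.578 g.
M(O2) = 2(16.00) = 32.00 g/mol.
M(H2O) = 2(1.008) + 16.00 = 18.016 g/mol.
n(O2) = 118.578 g / 32.00 g/mol = 3.70555 mol.
From the equation the O2:H2O mole ratio is 5:4, so n(H2O) = 3.70555 × 4/5 = 2.96444 mol.
Mass of H2O = 2.96444 mol × 18.016 g/mol = 53.4073 g.
Actual mass collected = 53.4073 g × 0.713 = 38.0794 g.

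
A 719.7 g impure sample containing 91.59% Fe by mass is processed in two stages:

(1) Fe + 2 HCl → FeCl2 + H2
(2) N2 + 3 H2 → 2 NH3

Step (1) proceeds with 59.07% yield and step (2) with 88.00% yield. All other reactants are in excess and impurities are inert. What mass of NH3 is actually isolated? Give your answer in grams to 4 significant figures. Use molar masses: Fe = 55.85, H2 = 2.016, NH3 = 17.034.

69.67 g

Pure Fe = 719.7 × 0.9159 = 659.17 g.
n(Fe) = 659.17 / 55.85 = 11.803 mol.
Step 1 (Fe:H2 = 1:1): theoretical n(H2) = 11.803 mol; at 59.07% yield, n(H2) = 6.9718 mol.
Step 2 (H2:NH3 = 3:2): theoretical n(NH3) = 4.6478 mol, so theoretical mass = 4.6478 × 17.034 = 79.171 g.
At 88.00% yield, actual mass of NH3 = 79.171 × 0.8800 = 69.671 g.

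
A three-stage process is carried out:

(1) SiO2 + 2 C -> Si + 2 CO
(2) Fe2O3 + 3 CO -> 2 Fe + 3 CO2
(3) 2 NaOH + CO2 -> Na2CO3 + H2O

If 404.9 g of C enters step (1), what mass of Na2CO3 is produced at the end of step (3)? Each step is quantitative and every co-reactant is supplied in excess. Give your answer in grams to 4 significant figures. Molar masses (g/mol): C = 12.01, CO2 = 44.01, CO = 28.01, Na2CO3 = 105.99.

n(C) = 404.9 / 12.01 = 33.714 mol.
Reaction (1): C→CO ratio 2:2 ⇒ n(CO) = 33.714 mol.
Reaction (2): CO→CO2 ratio 3:3 ⇒ n(CO2) = 33.714 mol.
Reaction (3): CO2→Na2CO3 ratio 1:1 ⇒ n(Na2CO3) = 33.714 mol.
Mass of Na2CO3 = 33.714 × 105.99 = 3573.3 g.

3573 g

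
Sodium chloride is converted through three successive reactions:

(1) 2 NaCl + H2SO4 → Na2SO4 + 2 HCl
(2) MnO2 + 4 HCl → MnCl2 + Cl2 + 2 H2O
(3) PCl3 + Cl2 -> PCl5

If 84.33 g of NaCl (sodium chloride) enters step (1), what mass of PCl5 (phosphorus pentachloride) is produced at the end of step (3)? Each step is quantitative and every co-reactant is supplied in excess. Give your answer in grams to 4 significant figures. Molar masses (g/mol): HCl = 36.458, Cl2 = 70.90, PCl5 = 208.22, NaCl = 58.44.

n(NaCl) = 84.33 / 58.44 = 1.4430 mol.
Reaction (1): NaCl→HCl ratio 2:2 ⇒ n(HCl) = 1.4430 mol.
Reaction (2): HCl→Cl2 ratio 4:1 ⇒ n(Cl2) = 0.36075 mol.
Reaction (3): Cl2→PCl5 ratio 1:1 ⇒ n(PCl5) = 0.36075 mol.
Mass of PCl5 = 0.36075 × 208.22 = 75.116 g.

75.12 g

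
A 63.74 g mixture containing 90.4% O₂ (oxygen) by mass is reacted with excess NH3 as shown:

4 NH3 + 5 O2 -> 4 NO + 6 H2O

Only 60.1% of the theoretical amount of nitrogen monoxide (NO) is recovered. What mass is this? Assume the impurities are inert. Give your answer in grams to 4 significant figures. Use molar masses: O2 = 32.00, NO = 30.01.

Pure O2 available = 63.74 g × 0.904 = 57.621 g.
n(O2) = 57.621 g / 32.00 g/mol = 1.8007 mol.
From the equation the O2:NO mole ratio is 5:4, so n(NO) = 1.8007 × 4/5 = 1.4405 mol.
Mass of NO = 1.4405 mol × 30.01 g/mol = 43.230 g.
Actual mass collected = 43.230 g × 0.601 = 25.981 g.

25.98 g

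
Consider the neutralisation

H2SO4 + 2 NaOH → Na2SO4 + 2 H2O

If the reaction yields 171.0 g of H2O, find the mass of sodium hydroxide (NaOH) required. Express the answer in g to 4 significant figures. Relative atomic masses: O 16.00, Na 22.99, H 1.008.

379.6 g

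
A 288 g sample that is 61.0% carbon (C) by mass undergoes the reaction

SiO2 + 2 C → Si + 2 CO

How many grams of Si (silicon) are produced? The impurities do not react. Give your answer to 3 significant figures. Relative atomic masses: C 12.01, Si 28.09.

205 g

Mass of pure C = 288 g × 0.610 = 175.7 g.
M(C) = 12.01 g/mol.
M(Si) = 28.09 g/mol.
n(C) = 175.7 g / 12.01 g/mol = 14.63 mol.
From the equation the C:Si mole ratio is 2:1, so n(Si) = 14.63 × 1/2 = 7.314 mol.
Mass of Si = 7.314 mol × 28.09 g/mol = 205.4 g.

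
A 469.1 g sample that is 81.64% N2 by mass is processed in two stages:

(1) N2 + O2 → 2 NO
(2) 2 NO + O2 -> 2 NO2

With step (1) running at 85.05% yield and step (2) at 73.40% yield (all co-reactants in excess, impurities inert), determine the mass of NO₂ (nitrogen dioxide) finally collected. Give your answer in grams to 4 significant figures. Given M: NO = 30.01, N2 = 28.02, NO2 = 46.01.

Pure N2 = 469.1 × 0.8164 = 382.97 g.
n(N2) = 382.97 / 28.02 = 13.668 mol.
Step 1 (N2:NO = 1:2): theoretical n(NO) = 27.336 mol; at 85.05% yield, n(NO) = 23.249 mol.
Step 2 (NO:NO2 = 2:2): theoretical n(NO2) = 23.249 mol, so theoretical mass = 23.249 × 46.01 = 1069.7 g.
At 73.40% yield, actual mass of NO2 = 1069.7 × 0.7340 = 785.15 g.

785.2 g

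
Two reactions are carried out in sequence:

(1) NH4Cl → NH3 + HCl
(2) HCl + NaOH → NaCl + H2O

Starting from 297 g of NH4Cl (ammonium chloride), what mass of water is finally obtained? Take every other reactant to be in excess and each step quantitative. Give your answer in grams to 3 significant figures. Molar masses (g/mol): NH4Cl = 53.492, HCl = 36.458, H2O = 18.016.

n(NH4Cl) = 297.0 / 53.492 = 5.552 mol.
Step 1 gives a 1:1 ratio of NH4Cl to HCl, so n(HCl) = 5.552 mol.
In step 2 the HCl:H2O ratio is 1:1, so n(H2O) = 5.552 mol.
Mass of H2O = 5.552 × 18.016 = 100.0 g.

100 g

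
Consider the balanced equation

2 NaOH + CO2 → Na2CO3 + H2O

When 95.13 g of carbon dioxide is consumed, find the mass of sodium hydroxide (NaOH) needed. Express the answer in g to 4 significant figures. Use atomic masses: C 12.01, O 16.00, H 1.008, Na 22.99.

M(CO2) = 12.01 + 2(16.00) = 44.01 g/mol.
M(NaOH) = 22.99 + 16.00 + 1.008 = 39.998 g/mol.
n(CO2) = 95.130 g / 44.01 g/mol = 2.1616 mol.
From the equation the CO2:NaOH mole ratio is 1:2, so n(NaOH) = 2.1616 × 2/1 = 4.3231 mol.
Mass of NaOH = 4.3231 mol × 39.998 g/mol = 172.92 g.

172.9 g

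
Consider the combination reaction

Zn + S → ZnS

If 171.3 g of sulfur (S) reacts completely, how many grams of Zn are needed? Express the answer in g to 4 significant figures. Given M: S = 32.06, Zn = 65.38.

349.3 g

n(S) = 171.30 g / 32.06 g/mol = 5.3431 mol.
From the equation the S:Zn mole ratio is 1:1, so n(Zn) = 5.3431 × 1/1 = 5.3431 mol.
Mass of Zn = 5.3431 mol × 65.38 g/mol = 349.33 g.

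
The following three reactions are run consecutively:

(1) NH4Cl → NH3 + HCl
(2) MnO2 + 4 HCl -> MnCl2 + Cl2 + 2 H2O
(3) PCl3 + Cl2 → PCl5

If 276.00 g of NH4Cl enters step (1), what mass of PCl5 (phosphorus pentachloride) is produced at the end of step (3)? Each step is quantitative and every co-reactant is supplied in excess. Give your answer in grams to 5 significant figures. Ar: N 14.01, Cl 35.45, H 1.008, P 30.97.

268.59 g

M(NH4Cl) = 14.01 + 4(1.008) + 35.45 = 53.492 g/mol.
M(PCl5) = 30.97 + 5(35.45) = 208.22 g/mol.
n(NH4Cl) = 276.00 / 53.492 = 5.15965 mol.
Reaction (1): NH4Cl→HCl ratio 1:1 ⇒ n(HCl) = 5.15965 mol.
Reaction (2): HCl→Cl2 ratio 4:1 ⇒ n(Cl2) = 1.28991 mol.
Reaction (3): Cl2→PCl5 ratio 1:1 ⇒ n(PCl5) = 1.28991 mol.
Mass of PCl5 = 1.28991 × 208.22 = 268.586 g.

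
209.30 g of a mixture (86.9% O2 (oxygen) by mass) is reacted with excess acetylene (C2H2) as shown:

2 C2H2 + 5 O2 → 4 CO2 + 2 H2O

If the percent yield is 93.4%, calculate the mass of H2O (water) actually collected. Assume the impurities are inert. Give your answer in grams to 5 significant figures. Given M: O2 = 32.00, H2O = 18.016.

38.256 g

Pure O2 available = 209.30 g × 0.869 = 181.882 g.
n(O2) = 181.882 g / 32.00 g/mol = 5.68380 mol.
From the equation the O2:H2O mole ratio is 5:2, so n(H2O) = 5.68380 × 2/5 = 2.27352 mol.
Mass of H2O = 2.27352 mol × 18.016 g/mol = 40.9598 g.
Actual mass collected = 40.9598 g × 0.934 = 38.2564 g.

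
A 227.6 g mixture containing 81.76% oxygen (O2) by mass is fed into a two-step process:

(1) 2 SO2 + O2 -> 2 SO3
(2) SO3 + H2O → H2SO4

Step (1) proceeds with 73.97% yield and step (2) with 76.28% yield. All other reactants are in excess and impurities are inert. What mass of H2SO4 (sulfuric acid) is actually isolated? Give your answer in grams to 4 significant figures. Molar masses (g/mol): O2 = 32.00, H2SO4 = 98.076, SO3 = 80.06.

Pure O2 = 227.6 × 0.8176 = 186.09 g.
n(O2) = 186.09 / 32.00 = 5.8152 mol.
Step 1 (O2:SO3 = 1:2): theoretical n(SO3) = 11.630 mol; at 73.97% yield, n(SO3) = 8.6030 mol.
Step 2 (SO3:H2SO4 = 1:1): theoretical n(H2SO4) = 8.6030 mol, so theoretical mass = 8.6030 × 98.076 = 843.75 g.
At 76.28% yield, actual mass of H2SO4 = 843.75 × 0.7628 = 643.61 g.

643.6 g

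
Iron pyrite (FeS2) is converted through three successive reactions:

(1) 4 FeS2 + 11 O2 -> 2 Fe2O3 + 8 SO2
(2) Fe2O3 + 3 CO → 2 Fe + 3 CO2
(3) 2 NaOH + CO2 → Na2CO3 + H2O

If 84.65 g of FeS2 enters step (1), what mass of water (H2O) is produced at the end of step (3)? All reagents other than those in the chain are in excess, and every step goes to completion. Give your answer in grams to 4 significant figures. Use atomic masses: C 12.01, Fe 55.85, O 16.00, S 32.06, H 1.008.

M(FeS2) = 55.85 + 2(32.06) = 119.97 g/mol.
M(H2O) = 2(1.008) + 16.00 = 18.016 g/mol.
n(FeS2) = 84.65 / 119.97 = 0.70559 mol.
Reaction (1): FeS2→Fe2O3 ratio 4:2 ⇒ n(Fe2O3) = 0.35280 mol.
Reaction (2): Fe2O3→CO2 ratio 1:3 ⇒ n(CO2) = 1.0584 mol.
Reaction (3): CO2→H2O ratio 1:1 ⇒ n(H2O) = 1.0584 mol.
Mass of H2O = 1.0584 × 18.016 = 19.068 g.

19.07 g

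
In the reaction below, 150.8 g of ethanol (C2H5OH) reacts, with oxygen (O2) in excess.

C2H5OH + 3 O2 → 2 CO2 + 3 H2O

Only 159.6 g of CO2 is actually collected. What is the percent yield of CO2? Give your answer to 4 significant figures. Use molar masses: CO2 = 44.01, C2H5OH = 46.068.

n(C2H5OH) = 150.80 g / 46.068 g/mol = 3.2734 mol.
From the equation the C2H5OH:CO2 mole ratio is 1:2, so n(CO2) = 3.2734 × 2/1 = 6.5468 mol.
Mass of CO2 = 6.5468 mol × 44.01 g/mol = 288.13 g.
This is the theoretical yield. Percent yield = 159.6 g / 288.13 g × 100% = 55.392%.

55.39 %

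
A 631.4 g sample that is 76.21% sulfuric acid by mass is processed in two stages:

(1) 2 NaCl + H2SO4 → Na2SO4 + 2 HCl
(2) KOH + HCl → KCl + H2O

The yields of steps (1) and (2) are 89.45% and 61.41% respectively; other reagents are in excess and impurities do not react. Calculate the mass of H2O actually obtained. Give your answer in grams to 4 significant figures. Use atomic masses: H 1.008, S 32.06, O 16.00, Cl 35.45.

97.11 g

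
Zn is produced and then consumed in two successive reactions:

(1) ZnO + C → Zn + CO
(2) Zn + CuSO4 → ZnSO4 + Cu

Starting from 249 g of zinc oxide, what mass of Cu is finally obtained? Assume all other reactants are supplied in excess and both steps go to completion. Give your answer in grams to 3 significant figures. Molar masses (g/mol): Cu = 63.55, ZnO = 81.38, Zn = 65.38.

n(ZnO) = 249.0 / 81.38 = 3.060 mol.
Step 1 gives a 1:1 ratio of ZnO to Zn, so n(Zn) = 3.060 mol.
In step 2 the Zn:Cu ratio is 1:1, so n(Cu) = 3.060 mol.
Mass of Cu = 3.060 × 63.55 = 194.4 g.

194 g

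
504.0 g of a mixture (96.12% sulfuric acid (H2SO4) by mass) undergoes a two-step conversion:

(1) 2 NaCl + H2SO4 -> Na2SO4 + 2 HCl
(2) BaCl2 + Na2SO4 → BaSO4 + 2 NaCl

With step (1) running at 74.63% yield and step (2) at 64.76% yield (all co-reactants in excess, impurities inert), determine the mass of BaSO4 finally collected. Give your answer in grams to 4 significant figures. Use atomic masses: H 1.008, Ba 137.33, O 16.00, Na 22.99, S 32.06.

557.2 g

Pure H2SO4 = 504.0 × 0.9612 = 484.44 g.
M(H2SO4) = 2(1.008) + 32.06 + 4(16.00) = 98.076 g/mol.
M(BaSO4) = 137.33 + 32.06 + 4(16.00) = 233.39 g/mol.
n(H2SO4) = 484.44 / 98.076 = 4.9395 mol.
Step 1 (H2SO4:Na2SO4 = 1:1): theoretical n(Na2SO4) = 4.9395 mol; at 74.63% yield, n(Na2SO4) = 3.6863 mol.
Step 2 (Na2SO4:BaSO4 = 1:1): theoretical n(BaSO4) = 3.6863 mol, so theoretical mass = 3.6863 × 233.39 = 860.35 g.
At 64.76% yield, actual mass of BaSO4 = 860.35 × 0.6476 = 557.17 g.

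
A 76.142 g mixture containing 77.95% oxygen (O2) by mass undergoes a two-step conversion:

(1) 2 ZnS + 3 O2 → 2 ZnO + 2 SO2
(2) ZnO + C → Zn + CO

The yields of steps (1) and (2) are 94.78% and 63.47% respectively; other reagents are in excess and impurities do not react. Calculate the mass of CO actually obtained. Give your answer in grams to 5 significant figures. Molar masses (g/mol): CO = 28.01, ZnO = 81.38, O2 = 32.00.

Pure O2 = 76.142 × 0.7795 = 59.3527 g.
n(O2) = 59.3527 / 32.00 = 1.85477 mol.
Step 1 (O2:ZnO = 3:2): theoretical n(ZnO) = 1.23651 mol; at 94.78% yield, n(ZnO) = 1.17197 mol.
Step 2 (ZnO:CO = 1:1): theoretical n(CO) = 1.17197 mol, so theoretical mass = 1.17197 × 28.01 = 32.8268 g.
At 63.47% yield, actual mass of CO = 32.8268 × 0.6347 = 20.8352 g.

20.835 g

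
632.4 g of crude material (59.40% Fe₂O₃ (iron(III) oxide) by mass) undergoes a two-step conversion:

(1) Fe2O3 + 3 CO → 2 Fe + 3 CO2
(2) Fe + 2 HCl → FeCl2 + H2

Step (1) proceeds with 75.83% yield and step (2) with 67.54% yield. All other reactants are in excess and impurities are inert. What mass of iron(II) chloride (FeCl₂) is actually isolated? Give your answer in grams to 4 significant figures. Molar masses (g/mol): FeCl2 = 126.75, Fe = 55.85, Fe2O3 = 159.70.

Pure Fe2O3 = 632.4 × 0.5940 = 375.65 g.
n(Fe2O3) = 375.65 / 159.70 = 2.3522 mol.
Step 1 (Fe2O3:Fe = 1:2): theoretical n(Fe) = 4.7044 mol; at 75.83% yield, n(Fe) = 3.5673 mol.
Step 2 (Fe:FeCl2 = 1:1): theoretical n(FeCl2) = 3.5673 mol, so theoretical mass = 3.5673 × 126.75 = 452.16 g.
At 67.54% yield, actual mass of FeCl2 = 452.16 × 0.6754 = 305.39 g.

305.4 g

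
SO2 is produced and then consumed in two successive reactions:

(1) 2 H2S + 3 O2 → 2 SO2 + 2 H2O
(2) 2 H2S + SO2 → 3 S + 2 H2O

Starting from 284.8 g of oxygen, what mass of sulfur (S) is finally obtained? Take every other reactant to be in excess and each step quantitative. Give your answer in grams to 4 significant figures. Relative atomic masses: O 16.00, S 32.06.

M(O2) = 2(16.00) = 32.00 g/mol.
M(S) = 32.06 g/mol.
n(O2) = 284.80 / 32.00 = 8.9000 mol.
Step 1 gives a 3:2 ratio of O2 to SO2, so n(SO2) = 5.9333 mol.
In step 2 the SO2:S ratio is 1:3, so n(S) = 17.800 mol.
Mass of S = 17.800 × 32.06 = 570.67 g.

570.7 g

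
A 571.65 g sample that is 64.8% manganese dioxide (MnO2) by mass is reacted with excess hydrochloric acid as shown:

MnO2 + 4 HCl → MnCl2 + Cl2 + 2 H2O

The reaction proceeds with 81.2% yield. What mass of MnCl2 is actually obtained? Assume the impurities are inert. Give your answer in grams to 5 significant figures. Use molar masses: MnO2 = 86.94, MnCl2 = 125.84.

Pure MnO2 available = 571.65 g × 0.648 = 370.429 g.
n(MnO2) = 370.429 g / 86.94 g/mol = 4.26075 mol.
From the equation the MnO2:MnCl2 mole ratio is 1:1, so n(MnCl2) = 4.26075 × 1/1 = 4.26075 mol.
Mass of MnCl2 = 4.26075 mol × 125.84 g/mol = 536.172 g.
Actual mass collected = 536.172 g × 0.812 = 435.372 g.

435.37 g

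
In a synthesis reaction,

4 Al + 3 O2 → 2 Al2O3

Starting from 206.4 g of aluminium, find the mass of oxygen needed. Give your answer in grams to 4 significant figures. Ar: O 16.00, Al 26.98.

M(Al) = 26.98 g/mol.
M(O2) = 2(16.00) = 32.00 g/mol.
n(Al) = 206.40 g / 26.98 g/mol = 7.6501 mol.
From the equation the Al:O2 mole ratio is 4:3, so n(O2) = 7.6501 × 3/4 = 5.7376 mol.
Mass of O2 = 5.7376 mol × 32.00 g/mol = 183.60 g.

183.6 g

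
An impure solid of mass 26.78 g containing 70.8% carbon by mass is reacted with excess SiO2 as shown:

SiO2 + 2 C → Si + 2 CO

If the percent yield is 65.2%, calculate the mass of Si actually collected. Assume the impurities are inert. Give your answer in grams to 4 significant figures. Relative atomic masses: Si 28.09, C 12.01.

Pure C available = 26.78 g × 0.708 = 18.960 g.
M(C) = 12.01 g/mol.
M(Si) = 28.09 g/mol.
n(C) = 18.960 g / 12.01 g/mol = 1.5787 mol.
From the equation the C:Si mole ratio is 2:1, so n(Si) = 1.5787 × 1/2 = 0.78935 mol.
Mass of Si = 0.78935 mol × 28.09 g/mol = 22.173 g.
Actual mass collected = 22.173 g × 0.652 = 14.457 g.

14.46 g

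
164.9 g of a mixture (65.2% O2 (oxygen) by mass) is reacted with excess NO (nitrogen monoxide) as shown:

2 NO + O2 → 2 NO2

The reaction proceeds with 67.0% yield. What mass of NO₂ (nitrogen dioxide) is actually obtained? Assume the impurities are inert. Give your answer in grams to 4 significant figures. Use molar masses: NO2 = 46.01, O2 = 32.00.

207.1 g

Pure O2 available = 164.9 g × 0.652 = 107.51 g.
n(O2) = 107.51 g / 32.00 g/mol = 3.3598 mol.
From the equation the O2:NO2 mole ratio is 1:2, so n(NO2) = 3.3598 × 2/1 = 6.7197 mol.
Mass of NO2 = 6.7197 mol × 46.01 g/mol = 309.17 g.
Actual mass collected = 309.17 g × 0.670 = 207.15 g.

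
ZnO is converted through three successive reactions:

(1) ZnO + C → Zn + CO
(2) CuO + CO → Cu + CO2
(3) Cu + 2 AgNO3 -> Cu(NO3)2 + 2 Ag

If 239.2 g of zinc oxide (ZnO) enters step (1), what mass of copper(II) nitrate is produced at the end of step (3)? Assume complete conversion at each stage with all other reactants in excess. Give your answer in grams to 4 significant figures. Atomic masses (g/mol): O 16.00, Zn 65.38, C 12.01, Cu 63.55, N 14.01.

M(ZnO) = 65.38 + 16.00 = 81.38 g/mol.
M(Cu(NO3)2) = 63.55 + 2(14.01) + 6(16.00) = 187.57 g/mol.
n(ZnO) = 239.2 / 81.38 = 2.9393 mol.
Reaction (1): ZnO→CO ratio 1:1 ⇒ n(CO) = 2.9393 mol.
Reaction (2): CO→Cu ratio 1:1 ⇒ n(Cu) = 2.9393 mol.
Reaction (3): Cu→Cu(NO3)2 ratio 1:1 ⇒ n(Cu(NO3)2) = 2.9393 mol.
Mass of Cu(NO3)2 = 2.9393 × 187.57 = 551.32 g.

551.3 g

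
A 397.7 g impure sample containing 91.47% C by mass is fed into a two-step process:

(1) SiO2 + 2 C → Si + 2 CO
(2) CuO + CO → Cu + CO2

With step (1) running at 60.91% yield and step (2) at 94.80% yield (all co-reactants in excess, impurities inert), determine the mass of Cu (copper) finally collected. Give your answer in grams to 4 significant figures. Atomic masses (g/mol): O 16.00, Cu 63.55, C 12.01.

1111 g

Pure C = 397.7 × 0.9147 = 363.78 g.
M(C) = 12.01 g/mol.
M(Cu) = 63.55 g/mol.
n(C) = 363.78 / 12.01 = 30.289 mol.
Step 1 (C:CO = 2:2): theoretical n(CO) = 30.289 mol; at 60.91% yield, n(CO) = 18.449 mol.
Step 2 (CO:Cu = 1:1): theoretical n(Cu) = 18.449 mol, so theoretical mass = 18.449 × 63.55 = 1172.5 g.
At 94.80% yield, actual mass of Cu = 1172.5 × 0.9480 = 1111.5 g.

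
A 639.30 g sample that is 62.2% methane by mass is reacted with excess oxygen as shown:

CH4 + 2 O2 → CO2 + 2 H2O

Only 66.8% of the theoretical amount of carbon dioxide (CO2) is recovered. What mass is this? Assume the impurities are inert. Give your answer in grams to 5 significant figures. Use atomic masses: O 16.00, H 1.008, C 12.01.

Pure CH4 available = 639.30 g × 0.622 = 397.645 g.
M(CH4) = 12.01 + 4(1.008) = 16.042 g/mol.
M(CO2) = 12.01 + 2(16.00) = 44.01 g/mol.
n(CH4) = 397.645 g / 16.042 g/mol = 24.7877 mol.
From the equation the CH4:CO2 mole ratio is 1:1, so n(CO2) = 24.7877 × 1/1 = 24.7877 mol.
Mass of CO2 = 24.7877 mol × 44.01 g/mol = 1090.91 g.
Actual mass collected = 1090.91 g × 0.668 = 728.726 g.

728.73 g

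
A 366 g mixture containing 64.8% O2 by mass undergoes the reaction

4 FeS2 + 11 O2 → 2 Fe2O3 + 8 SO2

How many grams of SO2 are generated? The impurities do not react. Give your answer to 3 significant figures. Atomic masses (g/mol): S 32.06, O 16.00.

Mass of pure O2 = 366 g × 0.648 = 237.2 g.
M(O2) = 2(16.00) = 32.00 g/mol.
M(SO2) = 32.06 + 2(16.00) = 64.06 g/mol.
n(O2) = 237.2 g / 32.00 g/mol = 7.412 mol.
From the equation the O2:SO2 mole ratio is 11:8, so n(SO2) = 7.412 × 8/11 = 5.390 mol.
Mass of SO2 = 5.390 mol × 64.06 g/mol = 345.3 g.

345 g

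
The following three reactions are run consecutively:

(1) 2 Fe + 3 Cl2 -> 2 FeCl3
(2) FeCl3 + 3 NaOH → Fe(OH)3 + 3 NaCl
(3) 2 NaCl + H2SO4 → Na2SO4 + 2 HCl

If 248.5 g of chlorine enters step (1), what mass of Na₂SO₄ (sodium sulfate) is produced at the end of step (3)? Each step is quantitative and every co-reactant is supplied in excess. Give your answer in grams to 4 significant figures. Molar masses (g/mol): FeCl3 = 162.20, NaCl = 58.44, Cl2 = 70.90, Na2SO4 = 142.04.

497.8 g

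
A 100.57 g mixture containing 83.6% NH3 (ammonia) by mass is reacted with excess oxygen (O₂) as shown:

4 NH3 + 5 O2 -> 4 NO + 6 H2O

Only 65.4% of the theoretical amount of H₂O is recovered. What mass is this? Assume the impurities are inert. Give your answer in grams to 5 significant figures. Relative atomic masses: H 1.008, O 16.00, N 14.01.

Pure NH3 available = 100.57 g × 0.836 = 84.0765 g.
M(NH3) = 14.01 + 3(1.008) = 17.034 g/mol.
M(H2O) = 2(1.008) + 16.00 = 18.016 g/mol.
n(NH3) = 84.0765 g / 17.034 g/mol = 4.93581 mol.
From the equation the NH3:H2O mole ratio is 4:6, so n(H2O) = 4.93581 × 6/4 = 7.40371 mol.
Mass of H2O = 7.40371 mol × 18.016 g/mol = 133.385 g.
Actual mass collected = 133.385 g × 0.654 = 87.2339 g.

87.234 g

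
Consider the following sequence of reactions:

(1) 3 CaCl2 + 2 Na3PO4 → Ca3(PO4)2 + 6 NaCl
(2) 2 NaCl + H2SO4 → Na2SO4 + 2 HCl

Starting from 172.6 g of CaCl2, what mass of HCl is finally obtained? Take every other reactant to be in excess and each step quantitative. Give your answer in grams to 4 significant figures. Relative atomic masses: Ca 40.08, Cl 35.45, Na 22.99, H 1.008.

113.4 g

M(CaCl2) = 40.08 + 2(35.45) = 110.98 g/mol.
M(HCl) = 1.008 + 35.45 = 36.458 g/mol.
n(CaCl2) = 172.60 / 110.98 = 1.5552 mol.
Step 1 gives a 3:6 ratio of CaCl2 to NaCl, so n(NaCl) = 3.1105 mol.
In step 2 the NaCl:HCl ratio is 2:2, so n(HCl) = 3.1105 mol.
Mass of HCl = 3.1105 × 36.458 = 113.40 g.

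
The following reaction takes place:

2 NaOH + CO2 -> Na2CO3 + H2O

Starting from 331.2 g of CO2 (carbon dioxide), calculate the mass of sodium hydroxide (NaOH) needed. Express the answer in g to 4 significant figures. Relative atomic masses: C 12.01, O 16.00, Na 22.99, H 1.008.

602.0 g

M(CO2) = 12.01 + 2(16.00) = 44.01 g/mol.
M(NaOH) = 22.99 + 16.00 + 1.008 = 39.998 g/mol.
n(CO2) = 331.20 g / 44.01 g/mol = 7.5256 mol.
From the equation the CO2:NaOH mole ratio is 1:2, so n(NaOH) = 7.5256 × 2/1 = 15.051 mol.
Mass of NaOH = 15.051 mol × 39.998 g/mol = 602.01 g.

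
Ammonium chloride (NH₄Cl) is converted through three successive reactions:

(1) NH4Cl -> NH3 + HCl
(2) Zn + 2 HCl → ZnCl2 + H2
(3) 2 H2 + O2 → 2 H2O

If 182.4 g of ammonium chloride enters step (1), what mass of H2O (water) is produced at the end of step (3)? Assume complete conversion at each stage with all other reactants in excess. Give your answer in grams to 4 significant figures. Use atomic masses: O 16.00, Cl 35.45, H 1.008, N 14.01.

30.72 g

M(NH4Cl) = 14.01 + 4(1.008) + 35.45 = 53.492 g/mol.
M(H2O) = 2(1.008) + 16.00 = 18.016 g/mol.
n(NH4Cl) = 182.4 / 53.492 = 3.4099 mol.
Reaction (1): NH4Cl→HCl ratio 1:1 ⇒ n(HCl) = 3.4099 mol.
Reaction (2): HCl→H2 ratio 2:1 ⇒ n(H2) = 1.7049 mol.
Reaction (3): H2→H2O ratio 2:2 ⇒ n(H2O) = 1.7049 mol.
Mass of H2O = 1.7049 × 18.016 = 30.716 g.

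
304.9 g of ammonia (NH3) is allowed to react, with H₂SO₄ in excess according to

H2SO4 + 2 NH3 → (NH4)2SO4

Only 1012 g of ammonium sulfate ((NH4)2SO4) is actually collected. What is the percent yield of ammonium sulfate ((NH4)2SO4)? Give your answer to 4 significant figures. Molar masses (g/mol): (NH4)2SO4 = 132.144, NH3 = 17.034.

85.57 %

n(NH3) = 304.90 g / 17.034 g/mol = 17.899 mol.
From the equation the NH3:(NH4)2SO4 mole ratio is 2:1, so n((NH4)2SO4) = 17.899 × 1/2 = 8.9497 mol.
Mass of (NH4)2SO4 = 8.9497 mol × 132.144 g/mol = 1182.7 g.
This is the theoretical yield. Percent yield = 1012 g / 1182.7 g × 100% = 85.570%.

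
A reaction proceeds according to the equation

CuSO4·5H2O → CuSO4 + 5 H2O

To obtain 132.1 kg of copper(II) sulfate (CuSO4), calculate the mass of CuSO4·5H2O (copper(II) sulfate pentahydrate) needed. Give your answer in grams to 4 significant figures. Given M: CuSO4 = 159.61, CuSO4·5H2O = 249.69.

206700 g

Convert: 132.1 kg = 132100 g.
n(CuSO4) = 132100 g / 159.61 g/mol = 827.64 mol.
From the equation the CuSO4:CuSO4·5H2O mole ratio is 1:1, so n(CuSO4·5H2O) = 827.64 × 1/1 = 827.64 mol.
Mass of CuSO4·5H2O = 827.64 mol × 249.69 g/mol = 206650 g.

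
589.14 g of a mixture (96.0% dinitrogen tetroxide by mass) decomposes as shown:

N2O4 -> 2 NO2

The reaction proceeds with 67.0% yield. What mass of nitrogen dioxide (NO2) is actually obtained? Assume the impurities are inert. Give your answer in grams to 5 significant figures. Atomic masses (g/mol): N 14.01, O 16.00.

378.93 g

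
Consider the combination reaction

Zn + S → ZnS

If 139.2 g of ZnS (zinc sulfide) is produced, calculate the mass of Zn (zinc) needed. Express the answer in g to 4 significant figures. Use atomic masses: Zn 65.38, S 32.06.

93.40 g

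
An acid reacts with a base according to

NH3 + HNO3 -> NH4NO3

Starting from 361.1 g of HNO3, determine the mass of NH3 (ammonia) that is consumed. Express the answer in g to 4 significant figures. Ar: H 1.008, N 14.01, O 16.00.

97.61 g

M(HNO3) = 1.008 + 14.01 + 3(16.00) = 63.018 g/mol.
M(NH3) = 14.01 + 3(1.008) = 17.034 g/mol.
n(HNO3) = 361.10 g / 63.018 g/mol = 5.7301 mol.
From the equation the HNO3:NH3 mole ratio is 1:1, so n(NH3) = 5.7301 × 1/1 = 5.7301 mol.
Mass of NH3 = 5.7301 mol × 17.034 g/mol = 97.607 g.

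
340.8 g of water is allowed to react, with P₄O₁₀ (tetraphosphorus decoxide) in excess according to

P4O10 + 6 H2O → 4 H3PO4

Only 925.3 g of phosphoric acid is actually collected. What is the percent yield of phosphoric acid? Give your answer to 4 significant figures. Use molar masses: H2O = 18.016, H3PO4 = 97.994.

74.87 %

n(H2O) = 340.80 g / 18.016 g/mol = 18.917 mol.
From the equation the H2O:H3PO4 mole ratio is 6:4, so n(H3PO4) = 18.917 × 4/6 = 12.611 mol.
Mass of H3PO4 = 12.611 mol × 97.994 g/mol = 1235.8 g.
This is the theoretical yield. Percent yield = 925.3 g / 1235.8 g × 100% = 74.874%.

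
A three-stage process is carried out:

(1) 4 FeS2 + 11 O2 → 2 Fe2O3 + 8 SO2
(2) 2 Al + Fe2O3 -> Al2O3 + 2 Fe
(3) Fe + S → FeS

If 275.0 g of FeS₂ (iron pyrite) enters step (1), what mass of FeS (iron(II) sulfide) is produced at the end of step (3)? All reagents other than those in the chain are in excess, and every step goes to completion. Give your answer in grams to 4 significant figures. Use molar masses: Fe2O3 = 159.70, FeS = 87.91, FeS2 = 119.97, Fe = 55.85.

n(FeS2) = 275.0 / 119.97 = 2.2922 mol.
Reaction (1): FeS2→Fe2O3 ratio 4:2 ⇒ n(Fe2O3) = 1.1461 mol.
Reaction (2): Fe2O3→Fe ratio 1:2 ⇒ n(Fe) = 2.2922 mol.
Reaction (3): Fe→FeS ratio 1:1 ⇒ n(FeS) = 2.2922 mol.
Mass of FeS = 2.2922 × 87.91 = 201.51 g.

201.5 g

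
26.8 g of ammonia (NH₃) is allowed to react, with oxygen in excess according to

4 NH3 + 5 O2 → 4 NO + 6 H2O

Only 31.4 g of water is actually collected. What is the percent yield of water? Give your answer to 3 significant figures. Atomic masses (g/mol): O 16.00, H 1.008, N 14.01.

73.9 %

M(NH3) = 14.01 + 3(1.008) = 17.034 g/mol.
M(H2O) = 2(1.008) + 16.00 = 18.016 g/mol.
n(NH3) = 26.80 g / 17.034 g/mol = 1.573 mol.
From the equation the NH3:H2O mole ratio is 4:6, so n(H2O) = 1.573 × 6/4 = 2.360 mol.
Mass of H2O = 2.360 mol × 18.016 g/mol = 42.52 g.
This is the theoretical yield. Percent yield = 31.4 g / 42.52 g × 100% = 73.85%.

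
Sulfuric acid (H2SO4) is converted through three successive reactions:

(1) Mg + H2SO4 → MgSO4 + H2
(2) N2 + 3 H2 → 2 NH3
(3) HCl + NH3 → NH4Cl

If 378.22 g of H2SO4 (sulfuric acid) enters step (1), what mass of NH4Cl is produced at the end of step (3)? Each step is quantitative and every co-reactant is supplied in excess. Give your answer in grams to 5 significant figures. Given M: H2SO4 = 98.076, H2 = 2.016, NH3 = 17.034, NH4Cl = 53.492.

n(H2SO4) = 378.22 / 98.076 = 3.85640 mol.
Reaction (1): H2SO4→H2 ratio 1:1 ⇒ n(H2) = 3.85640 mol.
Reaction (2): H2→NH3 ratio 3:2 ⇒ n(NH3) = 2.57093 mol.
Reaction (3): NH3→NH4Cl ratio 1:1 ⇒ n(NH4Cl) = 2.57093 mol.
Mass of NH4Cl = 2.57093 × 53.492 = 137.524 g.

137.52 g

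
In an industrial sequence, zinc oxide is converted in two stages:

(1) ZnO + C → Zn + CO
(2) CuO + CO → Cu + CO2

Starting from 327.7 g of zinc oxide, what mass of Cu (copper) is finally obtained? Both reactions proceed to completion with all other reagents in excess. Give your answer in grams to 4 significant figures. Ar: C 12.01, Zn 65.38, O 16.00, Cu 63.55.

M(ZnO) = 65.38 + 16.00 = 81.38 g/mol.
M(Cu) = 63.55 g/mol.
n(ZnO) = 327.70 / 81.38 = 4.0268 mol.
Step 1 gives a 1:1 ratio of ZnO to CO, so n(CO) = 4.0268 mol.
In step 2 the CO:Cu ratio is 1:1, so n(Cu) = 4.0268 mol.
Mass of Cu = 4.0268 × 63.55 = 255.90 g.

255.9 g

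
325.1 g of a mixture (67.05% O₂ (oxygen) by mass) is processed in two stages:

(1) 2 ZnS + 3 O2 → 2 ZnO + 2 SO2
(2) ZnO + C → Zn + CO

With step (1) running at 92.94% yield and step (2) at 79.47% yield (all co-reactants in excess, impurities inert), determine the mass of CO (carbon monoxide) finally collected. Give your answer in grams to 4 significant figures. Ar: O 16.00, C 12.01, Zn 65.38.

Pure O2 = 325.1 × 0.6705 = 217.98 g.
M(O2) = 2(16.00) = 32.00 g/mol.
M(CO) = 12.01 + 16.00 = 28.01 g/mol.
n(O2) = 217.98 / 32.00 = 6.8119 mol.
Step 1 (O2:ZnO = 3:2): theoretical n(ZnO) = 4.5412 mol; at 92.94% yield, n(ZnO) = 4.2206 mol.
Step 2 (ZnO:CO = 1:1): theoretical n(CO) = 4.2206 mol, so theoretical mass = 4.2206 × 28.01 = 118.22 g.
At 79.47% yield, actual mass of CO = 118.22 × 0.7947 = 93.949 g.

93.95 g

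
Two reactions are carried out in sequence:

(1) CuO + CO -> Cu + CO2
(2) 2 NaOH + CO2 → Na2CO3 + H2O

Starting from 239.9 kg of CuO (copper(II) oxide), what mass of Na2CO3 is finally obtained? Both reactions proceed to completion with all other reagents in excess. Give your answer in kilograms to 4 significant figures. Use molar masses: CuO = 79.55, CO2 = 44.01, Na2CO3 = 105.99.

239.9 kg = 239900 g.
n(CuO) = 239900 / 79.55 = 3015.7 mol.
Step 1 gives a 1:1 ratio of CuO to CO2, so n(CO2) = 3015.7 mol.
In step 2 the CO2:Na2CO3 ratio is 1:1, so n(Na2CO3) = 3015.7 mol.
Mass of Na2CO3 = 3015.7 × 105.99 = 319640 g = 319.6 kg.

319.6 kg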